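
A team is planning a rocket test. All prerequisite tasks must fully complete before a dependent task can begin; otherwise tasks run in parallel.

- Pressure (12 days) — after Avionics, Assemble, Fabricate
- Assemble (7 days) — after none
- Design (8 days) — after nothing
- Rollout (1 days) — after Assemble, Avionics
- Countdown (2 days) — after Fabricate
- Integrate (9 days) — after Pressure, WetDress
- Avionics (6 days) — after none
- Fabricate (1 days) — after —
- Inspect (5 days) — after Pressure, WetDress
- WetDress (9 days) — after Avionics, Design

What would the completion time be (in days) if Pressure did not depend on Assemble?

Original critical path: Assemble→Pressure→Integrate = 7+12+9 = 28 ⇒ 28 days.
Without Assemble→Pressure, Pressure's earliest start moves from 7 to 6.
The longest chain is now Avionics→Pressure→Integrate = 6+12+9 = 27, so the plan takes 27 days.

27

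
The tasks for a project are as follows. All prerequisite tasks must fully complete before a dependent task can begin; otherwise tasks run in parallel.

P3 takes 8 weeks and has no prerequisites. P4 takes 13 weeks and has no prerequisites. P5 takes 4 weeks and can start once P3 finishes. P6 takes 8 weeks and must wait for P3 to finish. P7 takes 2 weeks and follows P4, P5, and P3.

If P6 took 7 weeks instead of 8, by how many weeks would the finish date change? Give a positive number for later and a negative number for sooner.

Actual critical path: P3→P6 = 8+8 = 16 ⇒ 16 weeks.
Since P6 is critical, the -1 change carries straight to that chain (now 15 weeks).
That remains the longest chain; total 15 weeks.
Change in finish: 15 − 16 = -1 weeks.

-1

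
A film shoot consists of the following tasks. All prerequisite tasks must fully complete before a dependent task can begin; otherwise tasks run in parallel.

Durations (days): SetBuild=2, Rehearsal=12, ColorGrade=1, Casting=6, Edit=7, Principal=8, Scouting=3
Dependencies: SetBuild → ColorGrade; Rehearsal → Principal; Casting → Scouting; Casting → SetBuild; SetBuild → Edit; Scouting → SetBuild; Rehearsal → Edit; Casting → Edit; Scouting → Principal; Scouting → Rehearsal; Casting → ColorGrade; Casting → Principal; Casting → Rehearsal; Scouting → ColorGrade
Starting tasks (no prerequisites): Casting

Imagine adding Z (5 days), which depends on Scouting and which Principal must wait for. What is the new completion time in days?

Originally the job takes 29 days.
With Z inserted, Principal now waits for max(Rehearsal, Casting, Scouting, Z).
New critical path: Casting→Scouting→Rehearsal→Principal = 6+3+12+8 = 29 ⇒ 29 days.

29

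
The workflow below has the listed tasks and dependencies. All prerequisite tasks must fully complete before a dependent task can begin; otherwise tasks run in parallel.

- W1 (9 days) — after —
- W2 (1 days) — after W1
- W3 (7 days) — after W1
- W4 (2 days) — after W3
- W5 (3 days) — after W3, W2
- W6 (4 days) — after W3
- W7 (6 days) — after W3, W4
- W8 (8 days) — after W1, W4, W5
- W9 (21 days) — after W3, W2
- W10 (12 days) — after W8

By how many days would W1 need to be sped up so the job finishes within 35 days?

Current finish: 39 days; target: 35.
W1 is on every critical path, so each day cut from W1 cuts the finish by one (this holds down to a finish of 31).
Need 39 − 35 = 4 days off W1 → W1 becomes 5 days, finish becomes 35.

4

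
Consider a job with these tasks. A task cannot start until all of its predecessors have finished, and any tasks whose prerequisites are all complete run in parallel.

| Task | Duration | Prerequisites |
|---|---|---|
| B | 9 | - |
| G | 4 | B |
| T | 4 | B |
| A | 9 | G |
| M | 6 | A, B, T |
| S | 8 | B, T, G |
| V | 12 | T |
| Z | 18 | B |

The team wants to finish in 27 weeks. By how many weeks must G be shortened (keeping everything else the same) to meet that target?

1

Current finish: 28 weeks; target: 27.
G is on every critical path, so each week cut from G cuts the finish by one (this holds down to a finish of 27).
Need 28 − 27 = 1 week off G → G becomes 3 weeks, finish becomes 27.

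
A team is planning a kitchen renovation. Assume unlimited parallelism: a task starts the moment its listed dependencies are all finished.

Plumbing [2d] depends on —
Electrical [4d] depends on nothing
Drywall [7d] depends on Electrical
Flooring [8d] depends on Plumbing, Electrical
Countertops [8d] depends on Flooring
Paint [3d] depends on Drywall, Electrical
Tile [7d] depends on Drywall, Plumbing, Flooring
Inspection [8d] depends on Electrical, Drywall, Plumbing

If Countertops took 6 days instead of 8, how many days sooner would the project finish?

1

The binding path is Electrical→Flooring→Countertops = 4+8+8 = 20; finish at 20 days.
Countertops lies on that path, so at 6 days the path becomes 18 days.
New critical path: Electrical→Drywall→Inspection = 4+7+8 = 19 ⇒ 19 days.
Change in finish: 19 − 20 = -1 days.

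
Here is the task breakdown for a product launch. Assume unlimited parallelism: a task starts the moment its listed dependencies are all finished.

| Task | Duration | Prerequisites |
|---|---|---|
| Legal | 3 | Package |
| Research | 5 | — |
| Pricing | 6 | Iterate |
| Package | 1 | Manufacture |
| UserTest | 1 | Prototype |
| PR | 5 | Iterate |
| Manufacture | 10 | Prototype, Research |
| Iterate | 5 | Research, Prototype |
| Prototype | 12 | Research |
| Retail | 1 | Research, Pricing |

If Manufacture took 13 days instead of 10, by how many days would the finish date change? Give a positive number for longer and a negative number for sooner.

3

As given, the longest chain is Research→Prototype→Manufacture→Package→Legal = 5+12+10+1+3 = 31, so the finish is 31 days.
Since Manufacture is critical, the +3 change carries straight to that chain (now 34 days).
The critical path is still Research→Prototype→Manufacture→Package→Legal; finish is now 34 days.
Change in finish: 34 − 31 = +3 days.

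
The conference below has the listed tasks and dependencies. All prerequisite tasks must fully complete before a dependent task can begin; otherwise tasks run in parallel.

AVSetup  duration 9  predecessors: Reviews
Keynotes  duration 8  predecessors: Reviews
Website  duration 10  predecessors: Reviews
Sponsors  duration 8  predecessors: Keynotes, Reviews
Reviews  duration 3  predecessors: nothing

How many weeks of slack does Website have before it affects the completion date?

6

Reviews→Keynotes→Sponsors = 3+8+8 = 19 sets the makespan at 19 weeks.
The longest chain containing Website totals 13 weeks.
Float = 19 − 13 = 6.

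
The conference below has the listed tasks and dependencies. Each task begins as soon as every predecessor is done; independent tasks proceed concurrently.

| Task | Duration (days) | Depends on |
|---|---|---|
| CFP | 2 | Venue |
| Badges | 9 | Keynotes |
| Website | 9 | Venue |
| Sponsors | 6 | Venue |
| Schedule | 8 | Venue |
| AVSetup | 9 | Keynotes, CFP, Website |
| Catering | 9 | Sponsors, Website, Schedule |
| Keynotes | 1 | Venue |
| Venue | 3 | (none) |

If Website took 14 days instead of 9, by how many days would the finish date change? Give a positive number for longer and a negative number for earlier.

5

The binding path is Venue→Website→Catering = 3+9+9 = 21; finish at 21 days.
Since Website is critical, the +5 change carries straight to that chain (now 26 days).
That remains the longest chain; total 26 days.
Change in finish: 26 − 21 = +5 days.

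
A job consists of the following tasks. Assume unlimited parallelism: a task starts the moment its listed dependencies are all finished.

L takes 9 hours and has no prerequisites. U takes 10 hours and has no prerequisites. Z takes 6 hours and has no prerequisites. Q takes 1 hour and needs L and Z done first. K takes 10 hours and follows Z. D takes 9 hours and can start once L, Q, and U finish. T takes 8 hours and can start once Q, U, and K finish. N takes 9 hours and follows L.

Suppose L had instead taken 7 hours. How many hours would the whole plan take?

24

As given, the longest chain is Z→K→T = 6+10+8 = 24, so the finish is 24 hours.
The longest path through L is only 19 hours, so L has float 5.
That remains the longest chain; total 24 hours.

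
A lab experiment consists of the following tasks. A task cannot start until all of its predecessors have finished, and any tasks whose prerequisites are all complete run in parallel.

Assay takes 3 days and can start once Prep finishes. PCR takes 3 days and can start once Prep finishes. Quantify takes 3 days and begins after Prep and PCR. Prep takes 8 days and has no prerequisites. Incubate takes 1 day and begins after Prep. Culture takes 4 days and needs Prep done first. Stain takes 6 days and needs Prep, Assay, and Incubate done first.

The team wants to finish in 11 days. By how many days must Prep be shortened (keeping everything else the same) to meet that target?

Current finish: 17 days; target: 11.
Prep is on every critical path, so each day cut from Prep cuts the finish by one (this holds down to a finish of 10).
Need 17 − 11 = 6 days off Prep → Prep becomes 2 days, finish becomes 11.

6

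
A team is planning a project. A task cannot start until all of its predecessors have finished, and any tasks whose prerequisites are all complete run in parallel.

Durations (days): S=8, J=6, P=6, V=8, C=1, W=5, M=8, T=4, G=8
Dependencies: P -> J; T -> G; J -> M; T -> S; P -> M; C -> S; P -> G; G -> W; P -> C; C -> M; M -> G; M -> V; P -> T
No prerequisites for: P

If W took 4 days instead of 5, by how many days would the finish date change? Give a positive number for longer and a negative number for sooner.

The binding path is P→J→M→G→W = 6+6+8+8+5 = 33; finish at 33 days.
W lies on that path, so at 4 days the path becomes 32 days.
The critical path is still P→J→M→G→W; finish is now 32 days.
Change in finish: 32 − 33 = -1 days.

-1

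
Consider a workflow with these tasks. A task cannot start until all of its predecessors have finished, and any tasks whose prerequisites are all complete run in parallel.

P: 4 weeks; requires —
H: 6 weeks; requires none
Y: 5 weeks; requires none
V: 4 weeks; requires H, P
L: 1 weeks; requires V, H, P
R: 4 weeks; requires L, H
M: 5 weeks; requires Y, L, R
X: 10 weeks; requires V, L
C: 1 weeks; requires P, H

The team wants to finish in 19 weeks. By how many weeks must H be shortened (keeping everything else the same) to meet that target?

Current finish: 21 weeks; target: 19.
H is on every critical path, so each week cut from H cuts the finish by one (this holds down to a finish of 19).
Need 21 − 19 = 2 weeks off H → H becomes 4 weeks, finish becomes 19.

2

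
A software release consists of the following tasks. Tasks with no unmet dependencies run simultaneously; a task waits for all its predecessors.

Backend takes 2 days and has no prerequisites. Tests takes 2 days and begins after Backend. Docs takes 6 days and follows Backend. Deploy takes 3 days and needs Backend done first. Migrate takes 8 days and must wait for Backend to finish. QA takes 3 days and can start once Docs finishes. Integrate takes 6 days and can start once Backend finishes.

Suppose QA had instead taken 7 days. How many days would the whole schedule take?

Baseline: Backend→Docs→QA = 2+6+3 = 11 → 11 days.
QA lies on that path, so at 7 days the path becomes 15 days.
No other chain overtakes it, so the finish is 15 days.

15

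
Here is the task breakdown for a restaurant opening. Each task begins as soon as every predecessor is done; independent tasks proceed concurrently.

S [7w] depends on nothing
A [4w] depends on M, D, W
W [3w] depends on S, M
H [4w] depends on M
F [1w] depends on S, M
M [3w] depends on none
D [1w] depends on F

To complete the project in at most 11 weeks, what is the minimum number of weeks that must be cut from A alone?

Current finish: 14 weeks; target: 11.
A is on every critical path, so each week cut from A cuts the finish by one (this holds down to a finish of 11).
Need 14 − 11 = 3 weeks off A → A becomes 1 week, finish becomes 11.

3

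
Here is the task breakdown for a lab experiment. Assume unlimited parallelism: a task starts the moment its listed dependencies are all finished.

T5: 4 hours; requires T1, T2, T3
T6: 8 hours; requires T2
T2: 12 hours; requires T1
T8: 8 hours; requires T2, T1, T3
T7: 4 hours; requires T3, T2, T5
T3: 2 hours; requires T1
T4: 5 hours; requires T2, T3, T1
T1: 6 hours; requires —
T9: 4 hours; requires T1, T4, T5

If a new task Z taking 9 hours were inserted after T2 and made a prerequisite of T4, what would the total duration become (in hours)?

36

Originally the lab experiment takes 27 hours.
With Z inserted, T4 now waits for max(T2, T3, T1, Z).
New critical path: T1→T2→Z→T4→T9 = 6+12+9+5+4 = 36 ⇒ 36 hours.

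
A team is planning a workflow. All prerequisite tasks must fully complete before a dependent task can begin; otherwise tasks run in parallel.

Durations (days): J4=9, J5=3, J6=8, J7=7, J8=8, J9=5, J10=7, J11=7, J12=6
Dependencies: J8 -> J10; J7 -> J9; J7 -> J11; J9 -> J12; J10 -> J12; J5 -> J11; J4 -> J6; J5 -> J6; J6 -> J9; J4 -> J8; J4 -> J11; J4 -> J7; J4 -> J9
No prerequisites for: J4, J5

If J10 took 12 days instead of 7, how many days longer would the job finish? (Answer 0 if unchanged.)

5

Actual critical path: J4→J8→J10→J12 = 9+8+7+6 = 30 ⇒ 30 days.
Since J10 is critical, the +5 change carries straight to that chain (now 35 days).
That remains the longest chain; total 35 days.
Change in finish: 35 − 30 = +5 days.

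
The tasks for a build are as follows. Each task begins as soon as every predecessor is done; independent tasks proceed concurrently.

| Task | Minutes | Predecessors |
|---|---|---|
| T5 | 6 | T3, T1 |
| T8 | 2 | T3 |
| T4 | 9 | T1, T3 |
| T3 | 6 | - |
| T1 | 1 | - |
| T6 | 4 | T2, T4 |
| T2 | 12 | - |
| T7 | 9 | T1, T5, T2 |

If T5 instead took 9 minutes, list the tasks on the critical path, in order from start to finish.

T3, T5, T7

Critical path before the change: T3→T5→T7 = 6+6+9 = 21 giving 21 minutes.
T5 is on the critical path; changing it to 9 makes that path 24 minutes.
No other chain overtakes it, so the finish is 24 minutes.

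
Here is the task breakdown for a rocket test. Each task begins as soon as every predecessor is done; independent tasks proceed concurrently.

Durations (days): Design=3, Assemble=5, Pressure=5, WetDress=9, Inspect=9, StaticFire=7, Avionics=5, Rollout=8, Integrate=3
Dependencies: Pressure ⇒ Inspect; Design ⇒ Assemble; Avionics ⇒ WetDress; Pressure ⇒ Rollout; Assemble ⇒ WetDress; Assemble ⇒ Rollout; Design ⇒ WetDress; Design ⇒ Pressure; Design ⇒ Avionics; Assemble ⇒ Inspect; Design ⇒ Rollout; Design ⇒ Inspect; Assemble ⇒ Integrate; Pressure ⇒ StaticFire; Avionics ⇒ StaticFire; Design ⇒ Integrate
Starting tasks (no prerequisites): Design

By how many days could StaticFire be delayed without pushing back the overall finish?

2

Design→Avionics→WetDress = 3+5+9 = 17 sets the makespan at 17 days.
Longest path through StaticFire: 15 days (earliest finish 15, latest finish 17).
Slack of StaticFire = 10 − 8 = 2 days.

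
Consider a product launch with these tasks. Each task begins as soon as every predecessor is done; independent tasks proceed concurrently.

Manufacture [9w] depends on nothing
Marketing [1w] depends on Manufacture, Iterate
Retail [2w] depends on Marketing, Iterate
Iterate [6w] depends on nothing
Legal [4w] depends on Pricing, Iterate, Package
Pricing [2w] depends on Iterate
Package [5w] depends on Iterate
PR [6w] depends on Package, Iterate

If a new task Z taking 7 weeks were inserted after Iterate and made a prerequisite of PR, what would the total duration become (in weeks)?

Originally the job takes 17 weeks.
With Z inserted, PR now waits for max(Package, Iterate, Z).
New critical path: Iterate→Z→PR = 6+7+6 = 19 ⇒ 19 weeks.

19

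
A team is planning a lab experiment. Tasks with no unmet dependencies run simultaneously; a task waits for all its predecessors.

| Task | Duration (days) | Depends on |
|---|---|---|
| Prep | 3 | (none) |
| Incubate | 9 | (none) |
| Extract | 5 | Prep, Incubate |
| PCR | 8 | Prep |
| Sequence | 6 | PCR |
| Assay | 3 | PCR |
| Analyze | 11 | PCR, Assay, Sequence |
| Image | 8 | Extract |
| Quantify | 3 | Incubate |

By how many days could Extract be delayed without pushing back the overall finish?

6

Prep→PCR→Sequence→Analyze = 3+8+6+11 = 28 sets the makespan at 28 days.
Extract finishes as early as 14 and must finish by 20.
Slack of Extract = 15 − 9 = 6 days.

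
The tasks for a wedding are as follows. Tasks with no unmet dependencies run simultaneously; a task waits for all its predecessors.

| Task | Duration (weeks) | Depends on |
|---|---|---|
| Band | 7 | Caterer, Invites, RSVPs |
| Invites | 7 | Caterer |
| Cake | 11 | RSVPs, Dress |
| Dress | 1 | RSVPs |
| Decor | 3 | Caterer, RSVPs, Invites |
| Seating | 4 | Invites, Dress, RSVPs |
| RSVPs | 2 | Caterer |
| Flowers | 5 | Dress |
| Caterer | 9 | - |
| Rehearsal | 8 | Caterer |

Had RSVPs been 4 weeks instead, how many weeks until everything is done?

25

Critical path before the change: Caterer→RSVPs→Dress→Cake = 9+2+1+11 = 23 giving 23 weeks.
Since RSVPs is critical, the +2 change carries straight to that chain (now 25 weeks).
The critical path is still Caterer→RSVPs→Dress→Cake; finish is now 25 weeks.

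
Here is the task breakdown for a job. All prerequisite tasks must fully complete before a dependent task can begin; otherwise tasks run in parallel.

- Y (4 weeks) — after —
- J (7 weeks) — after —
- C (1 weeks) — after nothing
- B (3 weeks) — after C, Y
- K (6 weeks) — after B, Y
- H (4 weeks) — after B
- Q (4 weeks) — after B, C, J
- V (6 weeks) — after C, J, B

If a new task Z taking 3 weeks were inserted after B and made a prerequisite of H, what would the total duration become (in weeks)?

14

Originally the project takes 13 weeks.
With Z inserted, H now waits for max(B, Z).
New critical path: Y→B→Z→H = 4+3+3+4 = 14 ⇒ 14 weeks.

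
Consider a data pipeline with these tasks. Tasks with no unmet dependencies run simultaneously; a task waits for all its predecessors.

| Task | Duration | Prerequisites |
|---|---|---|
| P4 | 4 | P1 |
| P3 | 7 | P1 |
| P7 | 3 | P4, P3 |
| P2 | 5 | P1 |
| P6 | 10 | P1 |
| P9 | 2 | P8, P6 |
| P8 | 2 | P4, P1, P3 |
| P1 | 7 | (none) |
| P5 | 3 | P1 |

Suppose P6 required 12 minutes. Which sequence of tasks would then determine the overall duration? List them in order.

As given, the longest chain is P1→P6→P9 = 7+10+2 = 19, so the finish is 19 minutes.
Since P6 is critical, the +2 change carries straight to that chain (now 21 minutes).
No other chain overtakes it, so the finish is 21 minutes.

P1, P6, P9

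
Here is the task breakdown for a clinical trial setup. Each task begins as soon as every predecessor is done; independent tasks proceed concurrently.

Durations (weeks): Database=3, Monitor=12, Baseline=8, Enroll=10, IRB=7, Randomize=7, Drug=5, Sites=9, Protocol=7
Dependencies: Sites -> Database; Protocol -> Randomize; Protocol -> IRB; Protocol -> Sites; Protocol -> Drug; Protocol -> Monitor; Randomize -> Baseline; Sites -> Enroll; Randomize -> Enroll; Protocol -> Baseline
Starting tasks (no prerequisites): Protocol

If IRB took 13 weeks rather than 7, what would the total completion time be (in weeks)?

26

The binding path is Protocol→Sites→Enroll = 7+9+10 = 26; finish at 26 weeks.
The longest path through IRB is only 14 weeks, so IRB has float 12.
No other chain overtakes it, so the finish is 26 weeks.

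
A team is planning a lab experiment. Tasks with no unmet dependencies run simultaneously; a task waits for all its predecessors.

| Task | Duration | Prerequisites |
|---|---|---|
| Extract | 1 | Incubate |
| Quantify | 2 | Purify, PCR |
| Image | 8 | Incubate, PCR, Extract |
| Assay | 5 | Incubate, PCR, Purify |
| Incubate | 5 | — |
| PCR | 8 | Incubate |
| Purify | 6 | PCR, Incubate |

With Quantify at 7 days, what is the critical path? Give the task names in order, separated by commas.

Actual critical path: Incubate→PCR→Purify→Assay = 5+8+6+5 = 24 ⇒ 24 days.
Quantify is off the critical path — its longest chain is 21 days, giving 3 of slack.
Now Incubate→PCR→Purify→Quantify = 5+8+6+7 = 26 is longest, so the finish becomes 26 days.

Incubate, PCR, Purify, Quantify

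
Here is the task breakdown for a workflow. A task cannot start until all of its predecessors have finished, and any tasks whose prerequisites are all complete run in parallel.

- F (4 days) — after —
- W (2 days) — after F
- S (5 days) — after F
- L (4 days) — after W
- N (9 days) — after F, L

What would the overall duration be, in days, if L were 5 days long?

20

Critical path before the change: F→W→L→N = 4+2+4+9 = 19 giving 19 days.
L lies on that path, so at 5 days the path becomes 20 days.
No other chain overtakes it, so the finish is 20 days.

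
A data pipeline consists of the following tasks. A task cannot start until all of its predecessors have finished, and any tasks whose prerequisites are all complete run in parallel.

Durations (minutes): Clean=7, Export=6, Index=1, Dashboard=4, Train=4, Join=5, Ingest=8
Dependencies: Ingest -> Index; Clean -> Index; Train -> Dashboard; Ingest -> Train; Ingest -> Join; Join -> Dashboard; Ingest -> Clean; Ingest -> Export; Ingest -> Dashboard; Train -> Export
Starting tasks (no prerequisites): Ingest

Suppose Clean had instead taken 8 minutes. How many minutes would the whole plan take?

Actual critical path: Ingest→Train→Export = 8+4+6 = 18 ⇒ 18 minutes.
The longest path through Clean is only 16 minutes, so Clean has float 2.
No other chain overtakes it, so the finish is 18 minutes.

18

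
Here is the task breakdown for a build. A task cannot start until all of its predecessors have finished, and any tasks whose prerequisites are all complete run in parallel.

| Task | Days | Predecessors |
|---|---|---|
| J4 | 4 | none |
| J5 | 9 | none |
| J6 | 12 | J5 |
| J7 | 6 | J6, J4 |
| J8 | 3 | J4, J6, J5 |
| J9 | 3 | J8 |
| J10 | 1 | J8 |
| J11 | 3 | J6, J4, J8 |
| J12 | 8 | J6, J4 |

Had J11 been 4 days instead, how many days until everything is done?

Actual critical path: J5→J6→J12 = 9+12+8 = 29 ⇒ 29 days.
J11 is off the critical path — its longest chain is 27 days, giving 2 of slack.
No other chain overtakes it, so the finish is 29 days.

29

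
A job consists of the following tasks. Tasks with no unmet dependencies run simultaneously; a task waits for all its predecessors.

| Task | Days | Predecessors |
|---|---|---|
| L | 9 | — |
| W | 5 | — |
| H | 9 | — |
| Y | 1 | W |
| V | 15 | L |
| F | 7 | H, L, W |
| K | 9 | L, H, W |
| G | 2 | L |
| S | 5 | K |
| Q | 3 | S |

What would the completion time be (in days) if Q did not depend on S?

24

With the dependency in place, L→K→S→Q = 9+9+5+3 = 26 sets the finish at 26 days.
Without S→Q, Q's earliest start moves from 23 to 0.
The longest chain is now L→V = 9+15 = 24, so the plan takes 24 days.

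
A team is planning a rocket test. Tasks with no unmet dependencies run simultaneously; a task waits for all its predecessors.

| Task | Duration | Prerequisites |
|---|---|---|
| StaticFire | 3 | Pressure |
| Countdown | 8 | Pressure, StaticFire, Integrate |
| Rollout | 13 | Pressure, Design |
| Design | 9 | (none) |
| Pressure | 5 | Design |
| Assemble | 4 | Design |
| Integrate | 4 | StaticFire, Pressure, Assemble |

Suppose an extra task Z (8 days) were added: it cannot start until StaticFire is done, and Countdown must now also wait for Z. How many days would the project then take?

Originally the project takes 29 days.
With Z inserted, Countdown now waits for max(Pressure, StaticFire, Integrate, Z).
New critical path: Design→Pressure→StaticFire→Z→Countdown = 9+5+3+8+8 = 33 ⇒ 33 days.

33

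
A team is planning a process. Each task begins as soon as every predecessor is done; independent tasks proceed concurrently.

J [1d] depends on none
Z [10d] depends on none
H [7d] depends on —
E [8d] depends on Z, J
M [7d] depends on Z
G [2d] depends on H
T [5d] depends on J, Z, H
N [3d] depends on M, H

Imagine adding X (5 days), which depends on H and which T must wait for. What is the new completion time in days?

Originally the job takes 20 days.
With X inserted, T now waits for max(J, Z, H, X).
New critical path: Z→M→N = 10+7+3 = 20 ⇒ 20 days.

20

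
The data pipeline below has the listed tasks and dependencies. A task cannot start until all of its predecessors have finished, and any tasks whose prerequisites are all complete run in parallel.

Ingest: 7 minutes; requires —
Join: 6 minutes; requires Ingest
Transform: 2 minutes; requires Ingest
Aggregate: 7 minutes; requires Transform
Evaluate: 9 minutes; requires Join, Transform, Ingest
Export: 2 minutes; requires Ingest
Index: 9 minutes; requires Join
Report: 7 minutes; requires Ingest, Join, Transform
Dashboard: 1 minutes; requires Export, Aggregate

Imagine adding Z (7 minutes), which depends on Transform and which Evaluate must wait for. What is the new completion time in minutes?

25

Originally the project takes 22 minutes.
With Z inserted, Evaluate now waits for max(Join, Transform, Ingest, Z).
New critical path: Ingest→Transform→Z→Evaluate = 7+2+7+9 = 25 ⇒ 25 minutes.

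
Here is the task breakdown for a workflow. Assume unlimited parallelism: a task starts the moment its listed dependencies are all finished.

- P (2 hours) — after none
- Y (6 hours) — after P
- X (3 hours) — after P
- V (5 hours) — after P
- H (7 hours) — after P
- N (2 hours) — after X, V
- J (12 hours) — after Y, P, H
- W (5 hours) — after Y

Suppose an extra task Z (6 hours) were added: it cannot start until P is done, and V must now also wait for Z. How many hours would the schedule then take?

21

Originally the schedule takes 21 hours.
With Z inserted, V now waits for max(P, Z).
New critical path: P→H→J = 2+7+12 = 21 ⇒ 21 hours.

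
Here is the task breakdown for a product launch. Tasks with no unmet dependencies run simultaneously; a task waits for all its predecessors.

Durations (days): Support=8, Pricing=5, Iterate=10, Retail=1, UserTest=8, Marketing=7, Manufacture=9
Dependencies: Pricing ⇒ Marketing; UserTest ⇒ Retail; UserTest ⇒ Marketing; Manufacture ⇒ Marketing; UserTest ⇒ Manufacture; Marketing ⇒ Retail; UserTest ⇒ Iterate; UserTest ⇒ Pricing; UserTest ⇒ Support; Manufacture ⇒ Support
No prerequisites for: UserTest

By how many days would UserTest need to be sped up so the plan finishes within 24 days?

Current finish: 25 days; target: 24.
UserTest is on every critical path, so each day cut from UserTest cuts the finish by one (this holds down to a finish of 18).
Need 25 − 24 = 1 day off UserTest → UserTest becomes 7 days, finish becomes 24.

1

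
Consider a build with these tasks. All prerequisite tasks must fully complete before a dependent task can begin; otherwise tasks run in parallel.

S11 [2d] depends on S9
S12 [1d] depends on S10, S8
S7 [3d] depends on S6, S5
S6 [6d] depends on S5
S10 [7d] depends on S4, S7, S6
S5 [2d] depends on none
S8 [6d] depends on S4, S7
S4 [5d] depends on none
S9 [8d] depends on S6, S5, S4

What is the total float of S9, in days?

1

Critical path: S5→S6→S7→S10→S12 = 2+6+3+7+1 = 19, so the finish is 19 days.
The longest chain containing S9 totals 18 days.
Slack of S9 = 9 − 8 = 1 day.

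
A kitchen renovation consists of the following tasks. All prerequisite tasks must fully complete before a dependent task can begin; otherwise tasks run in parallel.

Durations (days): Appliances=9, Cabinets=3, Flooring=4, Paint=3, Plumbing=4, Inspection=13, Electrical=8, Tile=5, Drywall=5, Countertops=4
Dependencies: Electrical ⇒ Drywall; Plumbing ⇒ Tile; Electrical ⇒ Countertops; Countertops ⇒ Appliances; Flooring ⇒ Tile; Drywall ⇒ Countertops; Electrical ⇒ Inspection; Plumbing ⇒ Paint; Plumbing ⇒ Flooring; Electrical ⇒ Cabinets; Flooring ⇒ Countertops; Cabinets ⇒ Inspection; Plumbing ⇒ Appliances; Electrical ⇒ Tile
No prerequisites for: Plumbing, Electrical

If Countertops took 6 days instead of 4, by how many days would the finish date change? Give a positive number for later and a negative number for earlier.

2

Critical path before the change: Electrical→Drywall→Countertops→Appliances = 8+5+4+9 = 26 giving 26 days.
Since Countertops is critical, the +2 change carries straight to that chain (now 28 days).
No other chain overtakes it, so the finish is 28 days.
Change in finish: 28 − 26 = +2 days.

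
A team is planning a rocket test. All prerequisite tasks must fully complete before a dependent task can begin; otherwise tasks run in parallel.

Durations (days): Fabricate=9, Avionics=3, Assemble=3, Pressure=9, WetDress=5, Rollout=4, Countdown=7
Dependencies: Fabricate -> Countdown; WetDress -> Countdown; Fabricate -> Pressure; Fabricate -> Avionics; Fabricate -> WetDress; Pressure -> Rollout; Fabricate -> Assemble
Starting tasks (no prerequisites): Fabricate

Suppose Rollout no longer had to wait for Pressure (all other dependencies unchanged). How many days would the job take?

With the dependency in place, Fabricate→Pressure→Rollout = 9+9+4 = 22 sets the finish at 22 days.
Without Pressure→Rollout, Rollout's earliest start moves from 18 to 0.
After: Fabricate→WetDress→Countdown = 9+5+7 = 21 → 21 days.

21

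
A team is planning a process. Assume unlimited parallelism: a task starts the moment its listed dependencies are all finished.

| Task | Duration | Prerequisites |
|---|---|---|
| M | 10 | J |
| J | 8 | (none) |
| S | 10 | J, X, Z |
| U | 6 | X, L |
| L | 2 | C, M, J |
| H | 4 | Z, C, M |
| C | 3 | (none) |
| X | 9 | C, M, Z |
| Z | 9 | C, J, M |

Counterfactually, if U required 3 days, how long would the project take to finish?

46

Baseline: J→M→Z→X→S = 8+10+9+9+10 = 46 → 46 days.
U is off the critical path — its longest chain is 42 days, giving 4 of slack.
The critical path is still J→M→Z→X→S; finish is now 46 days.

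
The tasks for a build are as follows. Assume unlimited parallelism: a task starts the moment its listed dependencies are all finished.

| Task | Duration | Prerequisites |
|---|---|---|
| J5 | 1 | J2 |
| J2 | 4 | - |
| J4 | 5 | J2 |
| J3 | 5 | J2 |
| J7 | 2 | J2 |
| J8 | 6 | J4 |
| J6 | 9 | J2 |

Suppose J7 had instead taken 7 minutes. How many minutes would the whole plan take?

15

Critical path before the change: J2→J4→J8 = 4+5+6 = 15 giving 15 minutes.
J7 is off the critical path — its longest chain is 6 minutes, giving 9 of slack.
The critical path is still J2→J4→J8; finish is now 15 minutes.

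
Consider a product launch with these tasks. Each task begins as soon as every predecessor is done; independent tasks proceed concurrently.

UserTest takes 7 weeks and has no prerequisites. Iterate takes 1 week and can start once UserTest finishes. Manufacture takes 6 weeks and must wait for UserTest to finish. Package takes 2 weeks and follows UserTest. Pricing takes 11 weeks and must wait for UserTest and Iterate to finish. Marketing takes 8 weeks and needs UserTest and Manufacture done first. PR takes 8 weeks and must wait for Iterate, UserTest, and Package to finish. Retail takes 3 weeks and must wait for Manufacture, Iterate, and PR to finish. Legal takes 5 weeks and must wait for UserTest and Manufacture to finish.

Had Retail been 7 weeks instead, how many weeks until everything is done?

24

Baseline: UserTest→Manufacture→Marketing = 7+6+8 = 21 → 21 weeks.
Retail has 1 week of float (longest path through it is 20).
New critical path: UserTest→Package→PR→Retail = 7+2+8+7 = 24 ⇒ 24 weeks.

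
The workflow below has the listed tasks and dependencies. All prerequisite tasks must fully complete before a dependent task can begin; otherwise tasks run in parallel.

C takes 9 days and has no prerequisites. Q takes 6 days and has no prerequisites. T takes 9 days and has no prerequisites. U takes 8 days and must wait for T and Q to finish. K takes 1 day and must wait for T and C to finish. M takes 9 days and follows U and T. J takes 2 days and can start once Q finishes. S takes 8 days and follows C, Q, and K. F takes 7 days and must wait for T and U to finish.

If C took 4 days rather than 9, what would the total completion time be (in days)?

Baseline: T→U→M = 9+8+9 = 26 → 26 days.
C has 8 days of float (longest path through it is 18).
That remains the longest chain; total 26 days.

26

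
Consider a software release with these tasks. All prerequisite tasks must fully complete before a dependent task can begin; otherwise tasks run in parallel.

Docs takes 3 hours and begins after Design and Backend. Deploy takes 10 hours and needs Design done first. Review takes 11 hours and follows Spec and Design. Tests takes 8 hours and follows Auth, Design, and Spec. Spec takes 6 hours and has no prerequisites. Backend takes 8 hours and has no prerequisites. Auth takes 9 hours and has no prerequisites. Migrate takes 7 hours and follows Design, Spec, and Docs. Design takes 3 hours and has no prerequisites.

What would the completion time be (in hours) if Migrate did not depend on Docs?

17

With the dependency in place, Backend→Docs→Migrate = 8+3+7 = 18 sets the finish at 18 hours.
Without Docs→Migrate, Migrate's earliest start moves from 11 to 6.
New critical path: Spec→Review = 6+11 = 17 ⇒ 17 hours.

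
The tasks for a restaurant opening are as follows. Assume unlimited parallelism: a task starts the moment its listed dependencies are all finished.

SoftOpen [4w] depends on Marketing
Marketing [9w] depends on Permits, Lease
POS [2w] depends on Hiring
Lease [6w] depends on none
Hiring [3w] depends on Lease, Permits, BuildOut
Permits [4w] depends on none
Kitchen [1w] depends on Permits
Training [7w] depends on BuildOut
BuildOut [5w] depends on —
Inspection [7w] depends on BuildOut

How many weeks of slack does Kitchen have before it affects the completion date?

The longest chain is Lease→Marketing→SoftOpen = 6+9+4 = 19; overall finish 19 weeks.
Kitchen finishes as early as 5 and must finish by 19.
So Kitchen can slip 19 − 5 = 14 weeks.

14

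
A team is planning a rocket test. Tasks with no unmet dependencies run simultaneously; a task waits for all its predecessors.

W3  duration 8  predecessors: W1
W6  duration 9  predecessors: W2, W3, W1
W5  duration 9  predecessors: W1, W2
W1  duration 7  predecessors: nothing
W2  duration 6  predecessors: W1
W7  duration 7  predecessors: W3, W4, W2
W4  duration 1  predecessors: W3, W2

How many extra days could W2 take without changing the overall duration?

The longest chain is W1→W3→W6 = 7+8+9 = 24; overall finish 24 days.
Longest path through W2: 22 days (earliest finish 13, latest finish 15).
Slack of W2 = 9 − 7 = 2 days.

2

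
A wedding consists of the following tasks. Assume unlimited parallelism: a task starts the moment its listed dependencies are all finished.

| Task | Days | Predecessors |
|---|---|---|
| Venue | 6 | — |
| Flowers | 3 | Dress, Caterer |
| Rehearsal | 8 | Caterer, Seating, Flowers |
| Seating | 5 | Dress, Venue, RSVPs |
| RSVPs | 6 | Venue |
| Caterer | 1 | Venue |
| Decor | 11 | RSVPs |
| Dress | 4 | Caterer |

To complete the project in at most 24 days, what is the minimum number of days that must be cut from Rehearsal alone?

Current finish: 25 days; target: 24.
Rehearsal is on every critical path, so each day cut from Rehearsal cuts the finish by one (this holds down to a finish of 23).
Need 25 − 24 = 1 day off Rehearsal → Rehearsal becomes 7 days, finish becomes 24.

1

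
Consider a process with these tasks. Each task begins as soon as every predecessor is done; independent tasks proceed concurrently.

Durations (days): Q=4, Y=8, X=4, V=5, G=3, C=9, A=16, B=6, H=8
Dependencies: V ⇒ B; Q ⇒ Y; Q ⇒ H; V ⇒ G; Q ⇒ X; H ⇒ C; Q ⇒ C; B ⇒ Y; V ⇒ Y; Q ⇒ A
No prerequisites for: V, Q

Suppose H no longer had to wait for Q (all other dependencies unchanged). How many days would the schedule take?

Before: longest chain Q→H→C = 4+8+9 = 21, finish 21.
Without Q→H, H's earliest start moves from 4 to 0.
After: Q→A = 4+16 = 20 → 20 days.

20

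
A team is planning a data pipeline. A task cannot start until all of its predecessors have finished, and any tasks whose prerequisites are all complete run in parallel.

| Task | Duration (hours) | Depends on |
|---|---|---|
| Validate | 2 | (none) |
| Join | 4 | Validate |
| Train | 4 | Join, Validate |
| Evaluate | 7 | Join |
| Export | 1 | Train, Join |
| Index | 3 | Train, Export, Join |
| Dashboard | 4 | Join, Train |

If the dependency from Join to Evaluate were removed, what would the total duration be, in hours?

14

Original critical path: Validate→Join→Train→Export→Index = 2+4+4+1+3 = 14 ⇒ 14 hours.
Without Join→Evaluate, Evaluate's earliest start moves from 6 to 0.
The longest chain is now Validate→Join→Train→Export→Index = 2+4+4+1+3 = 14, so the schedule takes 14 hours.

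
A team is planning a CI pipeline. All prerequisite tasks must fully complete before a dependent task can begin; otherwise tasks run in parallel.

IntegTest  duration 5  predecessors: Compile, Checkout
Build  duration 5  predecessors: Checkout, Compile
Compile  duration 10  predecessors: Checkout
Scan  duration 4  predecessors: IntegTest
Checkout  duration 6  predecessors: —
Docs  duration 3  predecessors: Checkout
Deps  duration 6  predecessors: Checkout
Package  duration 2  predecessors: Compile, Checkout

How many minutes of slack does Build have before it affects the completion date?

Critical path: Checkout→Compile→IntegTest→Scan = 6+10+5+4 = 25, so the finish is 25 minutes.
Longest path through Build: 21 minutes (earliest finish 21, latest finish 25).
So Build can slip 25 − 21 = 4 minutes.

4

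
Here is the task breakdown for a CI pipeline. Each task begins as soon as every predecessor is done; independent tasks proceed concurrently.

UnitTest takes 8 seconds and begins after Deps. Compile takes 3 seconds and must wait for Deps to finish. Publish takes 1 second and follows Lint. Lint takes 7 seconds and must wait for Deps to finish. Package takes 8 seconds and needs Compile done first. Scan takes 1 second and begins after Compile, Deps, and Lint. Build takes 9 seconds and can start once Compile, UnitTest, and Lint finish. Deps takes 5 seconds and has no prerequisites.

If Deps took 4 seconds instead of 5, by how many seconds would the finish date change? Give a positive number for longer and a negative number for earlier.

-1

As given, the longest chain is Deps→UnitTest→Build = 5+8+9 = 22, so the finish is 22 seconds.
Deps is on the critical path; changing it to 4 makes that path 21 seconds.
That remains the longest chain; total 21 seconds.
Change in finish: 21 − 22 = -1 seconds.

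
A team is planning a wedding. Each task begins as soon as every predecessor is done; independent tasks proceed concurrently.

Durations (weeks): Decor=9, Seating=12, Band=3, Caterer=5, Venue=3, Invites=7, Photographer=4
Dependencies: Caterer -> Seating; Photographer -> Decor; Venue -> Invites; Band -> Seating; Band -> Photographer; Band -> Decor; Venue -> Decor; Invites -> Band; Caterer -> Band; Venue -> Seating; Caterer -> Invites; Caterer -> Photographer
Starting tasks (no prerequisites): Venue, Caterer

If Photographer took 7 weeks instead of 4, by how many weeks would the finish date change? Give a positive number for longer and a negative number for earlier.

3

Baseline: Caterer→Invites→Band→Photographer→Decor = 5+7+3+4+9 = 28 → 28 weeks.
Since Photographer is critical, the +3 change carries straight to that chain (now 31 weeks).
The critical path is still Caterer→Invites→Band→Photographer→Decor; finish is now 31 weeks.
Change in finish: 31 − 28 = +3 weeks.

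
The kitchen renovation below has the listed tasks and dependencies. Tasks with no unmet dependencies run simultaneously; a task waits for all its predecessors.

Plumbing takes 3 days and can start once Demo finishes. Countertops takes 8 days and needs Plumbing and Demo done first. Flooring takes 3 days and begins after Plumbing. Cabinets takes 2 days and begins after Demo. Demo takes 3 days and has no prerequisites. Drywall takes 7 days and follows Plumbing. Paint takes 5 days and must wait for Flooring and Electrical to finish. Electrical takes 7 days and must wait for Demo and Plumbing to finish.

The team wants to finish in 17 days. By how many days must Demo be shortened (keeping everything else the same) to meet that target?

Current finish: 18 days; target: 17.
Demo is on every critical path, so each day cut from Demo cuts the finish by one (this holds down to a finish of 16).
Need 18 − 17 = 1 day off Demo → Demo becomes 2 days, finish becomes 17.

1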